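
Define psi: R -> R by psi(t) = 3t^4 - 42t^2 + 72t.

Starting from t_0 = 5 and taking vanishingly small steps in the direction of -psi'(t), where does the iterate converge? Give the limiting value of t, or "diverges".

2

psi'(t) = 12(t - 2)(t - 1)(t + 3), so psi'(5) = 1152.
Gradient descent moves in the -psi' direction, i.e. t is decreasing.
The nearest critical point in that direction is t = 2, where psi'' = 60 > 0 (a local minimum). The iterate converges there.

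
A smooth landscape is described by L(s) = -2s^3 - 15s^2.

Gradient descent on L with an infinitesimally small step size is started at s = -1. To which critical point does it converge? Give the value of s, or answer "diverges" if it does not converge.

-5

L'(s) = -6s(s + 5), so L'(-1) = 24.
Gradient descent moves in the -L' direction, i.e. s is decreasing.
The nearest critical point in that direction is s = -5, where L'' = 30 > 0 (a local minimum). The iterate converges there.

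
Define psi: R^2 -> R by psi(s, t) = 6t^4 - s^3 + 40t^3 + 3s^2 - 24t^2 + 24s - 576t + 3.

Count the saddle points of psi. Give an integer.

3

psi separates as a function of s plus a function of t, so ∇psi=0 decouples.
∂psi/∂s = -3(s - 4)(s + 2) = 0 at s ∈ {-2, 4}; ∂psi/∂t = 24(t - 2)(t + 3)(t + 4) = 0 at t ∈ {-4, -3, 2}.
The Hessian is diagonal: diag(psi_ss, psi_tt). Second derivatives: psi_ss(-2)=18, psi_ss(4)=-18; psi_tt(-4)=144, psi_tt(-3)=-120, psi_tt(2)=720.
Saddle points occur where the two diagonal entries have opposite signs: (-2, -3), (4, -4), (4, 2). Count: 3.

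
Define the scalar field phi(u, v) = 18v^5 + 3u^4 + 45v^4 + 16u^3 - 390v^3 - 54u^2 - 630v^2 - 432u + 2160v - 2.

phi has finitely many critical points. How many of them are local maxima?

phi separates as a function of u plus a function of v, so ∇phi=0 decouples.
∂phi/∂u = 12(u - 3)(u + 3)(u + 4) = 0 at u ∈ {-4, -3, 3}; ∂phi/∂v = 90(v - 3)(v - 1)(v + 2)(v + 4) = 0 at v ∈ {-4, -2, 1, 3}.
The Hessian is diagonal: diag(phi_uu, phi_vv). Second derivatives: phi_uu(-4)=84, phi_uu(-3)=-72, phi_uu(3)=504; phi_vv(-4)=-6300, phi_vv(-2)=2700, phi_vv(1)=-2700, phi_vv(3)=6300.
Local maxima occur where both diagonal entries negative: (-3, -4), (-3, 1). Count: 2.

2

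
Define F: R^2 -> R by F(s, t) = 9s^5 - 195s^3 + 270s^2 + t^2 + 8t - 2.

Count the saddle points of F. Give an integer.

2

F separates as a function of s plus a function of t, so ∇F=0 decouples.
∂F/∂s = 45s(s - 3)(s - 1)(s + 4) = 0 at s ∈ {-4, 0, 1, 3}; ∂F/∂t = 2(t + 4) = 0 at t ∈ {-4}.
The Hessian is diagonal: diag(F_ss, F_tt). Second derivatives: F_ss(-4)=-6300, F_ss(0)=540, F_ss(1)=-450, F_ss(3)=1890; F_tt(-4)=2.
Saddle points occur where the two diagonal entries have opposite signs: (-4, -4), (1, -4). Count: 2.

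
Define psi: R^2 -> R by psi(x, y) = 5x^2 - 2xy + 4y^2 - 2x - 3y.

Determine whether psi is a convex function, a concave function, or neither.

convex

psi is quadratic, so its Hessian is the constant matrix H = [[10, -2], [-2, 8]].
det(H) = 76, tr(H) = 18.
det(H) > 0 and tr(H) > 0, so H is positive definite everywhere: convex.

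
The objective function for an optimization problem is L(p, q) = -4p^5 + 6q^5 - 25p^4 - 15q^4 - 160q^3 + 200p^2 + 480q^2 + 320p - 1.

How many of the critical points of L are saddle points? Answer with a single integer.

8

L separates as a function of p plus a function of q, so ∇L=0 decouples.
∂L/∂p = -20(p - 2)(p + 1)(p + 2)(p + 4) = 0 at p ∈ {-4, -2, -1, 2}; ∂L/∂q = 30q(q - 4)(q - 2)(q + 4) = 0 at q ∈ {-4, 0, 2, 4}.
The Hessian is diagonal: diag(L_pp, L_qq). Second derivatives: L_pp(-4)=720, L_pp(-2)=-160, L_pp(-1)=180, L_pp(2)=-1440; L_qq(-4)=-5760, L_qq(0)=960, L_qq(2)=-720, L_qq(4)=1920.
Saddle points occur where the two diagonal entries have opposite signs: (-4, -4), (-4, 2), (-2, 0), (-2, 4), (-1, -4), (-1, 2), (2, 0), (2, 4). Count: 8.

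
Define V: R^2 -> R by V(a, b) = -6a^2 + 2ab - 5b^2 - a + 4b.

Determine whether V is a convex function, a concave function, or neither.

V is quadratic, so its Hessian is the constant matrix H = [[-12, 2], [2, -10]].
det(H) = 116, tr(H) = -22.
det(H) > 0 and tr(H) < 0, so H is negative definite everywhere: concave.

concave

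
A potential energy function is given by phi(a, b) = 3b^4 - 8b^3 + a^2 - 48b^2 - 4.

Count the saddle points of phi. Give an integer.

phi separates as a function of a plus a function of b, so ∇phi=0 decouples.
∂phi/∂a = 2a = 0 at a ∈ {0}; ∂phi/∂b = 12b(b - 4)(b + 2) = 0 at b ∈ {-2, 0, 4}.
The Hessian is diagonal: diag(phi_aa, phi_bb). Second derivatives: phi_aa(0)=2; phi_bb(-2)=144, phi_bb(0)=-96, phi_bb(4)=288.
Saddle points occur where the two diagonal entries have opposite signs: (0, 0). Count: 1.

1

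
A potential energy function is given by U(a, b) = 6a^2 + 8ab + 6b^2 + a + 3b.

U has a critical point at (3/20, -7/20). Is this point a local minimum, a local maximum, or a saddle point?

local minimum

The Hessian of U is constant: H = [[12, 8], [8, 12]].
det(H) = 12·12 − 8² = 80.
det(H) > 0 and tr(H) = 24 > 0, so H is positive definite and the point is a local minimum.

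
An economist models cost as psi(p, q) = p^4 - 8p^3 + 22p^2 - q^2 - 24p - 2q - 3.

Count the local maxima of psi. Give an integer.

1

psi separates as a function of p plus a function of q, so ∇psi=0 decouples.
∂psi/∂p = 4(p - 3)(p - 2)(p - 1) = 0 at p ∈ {1, 2, 3}; ∂psi/∂q = -2(q + 1) = 0 at q ∈ {-1}.
The Hessian is diagonal: diag(psi_pp, psi_qq). Second derivatives: psi_pp(1)=8, psi_pp(2)=-4, psi_pp(3)=8; psi_qq(-1)=-2.
Local maxima occur where both diagonal entries negative: (2, -1). Count: 1.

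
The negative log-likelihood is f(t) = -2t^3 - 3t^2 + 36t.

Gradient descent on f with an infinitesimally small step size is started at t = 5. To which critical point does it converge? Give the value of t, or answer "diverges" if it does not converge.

f'(t) = -6(t - 2)(t + 3), so f'(5) = -144.
Gradient descent moves in the -f' direction, i.e. t is increasing.
There is no critical point above t=5, and f' keeps the same sign, so the iterate runs off to +∞.

diverges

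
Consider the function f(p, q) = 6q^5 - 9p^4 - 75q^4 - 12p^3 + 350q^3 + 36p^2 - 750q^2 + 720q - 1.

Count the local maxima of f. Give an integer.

4

f separates as a function of p plus a function of q, so ∇f=0 decouples.
∂f/∂p = -36p(p - 1)(p + 2) = 0 at p ∈ {-2, 0, 1}; ∂f/∂q = 30(q - 4)(q - 3)(q - 2)(q - 1) = 0 at q ∈ {1, 2, 3, 4}.
The Hessian is diagonal: diag(f_pp, f_qq). Second derivatives: f_pp(-2)=-216, f_pp(0)=72, f_pp(1)=-108; f_qq(1)=-180, f_qq(2)=60, f_qq(3)=-60, f_qq(4)=180.
Local maxima occur where both diagonal entries negative: (-2, 1), (-2, 3), (1, 1), (1, 3). Count: 4.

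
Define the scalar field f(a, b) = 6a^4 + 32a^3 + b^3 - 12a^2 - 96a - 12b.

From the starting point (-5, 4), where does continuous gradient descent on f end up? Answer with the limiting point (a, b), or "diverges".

f is separable, so gradient descent decouples: a follows -∂f/∂a, b follows -∂f/∂b.
∂f/∂a = 24(a - 1)(a + 1)(a + 4); at a=-5 this is -576, so a increases.
∂f/∂b = 3(b - 2)(b + 2); at b=4 this is 36, so b decreases.
a converges to its nearest critical value -4 (a local min of the a-part); b converges to 2. The iterate converges to (-4, 2).

(-4, 2)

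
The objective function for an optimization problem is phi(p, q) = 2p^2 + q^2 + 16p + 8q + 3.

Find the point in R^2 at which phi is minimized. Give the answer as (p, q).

phi(p,q) separates as A(p) + B(q) + 3, so its minimum is min A + min B + 3.
A'(p) = 4p + 16 vanishes at p ∈ {-4}; B'(q) = 2q + 8 vanishes at q ∈ {-4}.
Local minima of A (where A''>0): A(-4)=-32. Local minima of B: B(-4)=-16.
So the global minimum of phi is A(-4) + B(-4) + 3 = -32 − 16 + 3 = -45, attained at (-4, -4).

(-4, -4)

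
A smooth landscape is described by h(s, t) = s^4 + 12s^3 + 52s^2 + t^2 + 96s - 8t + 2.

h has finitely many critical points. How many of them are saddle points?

h separates as a function of s plus a function of t, so ∇h=0 decouples.
∂h/∂s = 4(s + 2)(s + 3)(s + 4) = 0 at s ∈ {-4, -3, -2}; ∂h/∂t = 2(t - 4) = 0 at t ∈ {4}.
The Hessian is diagonal: diag(h_ss, h_tt). Second derivatives: h_ss(-4)=8, h_ss(-3)=-4, h_ss(-2)=8; h_tt(4)=2.
Saddle points occur where the two diagonal entries have opposite signs: (-3, 4). Count: 1.

1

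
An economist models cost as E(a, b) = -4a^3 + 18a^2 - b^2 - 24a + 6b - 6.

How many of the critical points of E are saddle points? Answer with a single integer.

E separates as a function of a plus a function of b, so ∇E=0 decouples.
∂E/∂a = -12(a - 2)(a - 1) = 0 at a ∈ {1, 2}; ∂E/∂b = -2(b - 3) = 0 at b ∈ {3}.
The Hessian is diagonal: diag(E_aa, E_bb). Second derivatives: E_aa(1)=12, E_aa(2)=-12; E_bb(3)=-2.
Saddle points occur where the two diagonal entries have opposite signs: (1, 3). Count: 1.

1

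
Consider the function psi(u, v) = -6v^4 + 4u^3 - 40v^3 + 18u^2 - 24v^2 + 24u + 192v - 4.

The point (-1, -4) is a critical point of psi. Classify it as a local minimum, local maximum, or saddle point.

The mixed partial ∂²psi/∂u∂v is 0, so the Hessian at any point is diag(psi_uu, psi_vv) = diag(12(2u + 3), -24(3v^2 + 10v + 2)).
At (-1, -4): H = diag(12, -240).
The eigenvalues have opposite signs, so H is indefinite: a saddle point.

saddle point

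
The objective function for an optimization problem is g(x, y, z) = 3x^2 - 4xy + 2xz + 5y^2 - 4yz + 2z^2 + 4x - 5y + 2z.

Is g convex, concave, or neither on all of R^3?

convex

g is quadratic, so its Hessian is the constant matrix H = [[6, -4, 2], [-4, 10, -4], [2, -4, 4]].
Leading principal minors: 6, 44, 104.
All positive ⇒ H ≻ 0 ⇒ convex.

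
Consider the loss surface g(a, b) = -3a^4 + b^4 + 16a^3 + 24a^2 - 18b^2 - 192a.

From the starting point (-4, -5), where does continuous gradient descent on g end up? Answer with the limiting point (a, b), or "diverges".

diverges

g is separable, so gradient descent decouples: a follows -∂g/∂a, b follows -∂g/∂b.
∂g/∂a = -12(a - 4)(a - 2)(a + 2); at a=-4 this is 1152, so a decreases.
∂g/∂b = 4b(b - 3)(b + 3); at b=-5 this is -320, so b increases.
The a-coordinate has no critical point in that direction and runs off to infinity.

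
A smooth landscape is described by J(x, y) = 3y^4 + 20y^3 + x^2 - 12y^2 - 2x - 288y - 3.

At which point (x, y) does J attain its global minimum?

(1, 2)

J(x,y) separates as P(x) + Q(y) − 3, so its minimum is min P + min Q − 3.
P'(x) = 2x - 2 vanishes at x ∈ {1}; Q'(y) = 12(y - 2)(y + 3)(y + 4) vanishes at y ∈ {-4, -3, 2}.
Local minima of P (where P''>0): P(1)=-1. Local minima of Q: Q(-4)=448, Q(2)=-416.
So the global minimum of J is P(1) + Q(2) − 3 = -1 − 416 − 3 = -420, attained at (1, 2).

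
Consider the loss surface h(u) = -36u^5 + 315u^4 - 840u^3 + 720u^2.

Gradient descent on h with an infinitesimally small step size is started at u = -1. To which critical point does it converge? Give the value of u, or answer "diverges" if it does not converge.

0

h'(u) = -180u(u - 4)(u - 2)(u - 1), so h'(-1) = -5400.
Gradient descent moves in the -h' direction, i.e. u is increasing.
The nearest critical point in that direction is u = 0, where h'' = 1440 > 0 (a local minimum). The iterate converges there.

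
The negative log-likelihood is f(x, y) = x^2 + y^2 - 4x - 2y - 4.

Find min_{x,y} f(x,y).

f(x,y) separates as P(x) + Q(y) − 4, so its minimum is min P + min Q − 4.
P'(x) = 2x - 4 vanishes at x ∈ {2}; Q'(y) = 2y - 2 vanishes at y ∈ {1}.
Local minima of P (where P''>0): P(2)=-4. Local minima of Q: Q(1)=-1.
So the global minimum of f is P(2) + Q(1) − 4 = -4 − 1 − 4 = -9, attained at (2, 1).

-9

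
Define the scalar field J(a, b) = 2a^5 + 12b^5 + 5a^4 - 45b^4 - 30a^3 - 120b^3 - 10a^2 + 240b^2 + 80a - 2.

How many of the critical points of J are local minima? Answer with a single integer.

J separates as a function of a plus a function of b, so ∇J=0 decouples.
∂J/∂a = 10(a - 2)(a - 1)(a + 1)(a + 4) = 0 at a ∈ {-4, -1, 1, 2}; ∂J/∂b = 60b(b - 4)(b - 1)(b + 2) = 0 at b ∈ {-2, 0, 1, 4}.
The Hessian is diagonal: diag(J_aa, J_bb). Second derivatives: J_aa(-4)=-900, J_aa(-1)=180, J_aa(1)=-100, J_aa(2)=180; J_bb(-2)=-2160, J_bb(0)=480, J_bb(1)=-540, J_bb(4)=4320.
Local minima occur where both diagonal entries positive: (-1, 0), (-1, 4), (2, 0), (2, 4). Count: 4.

4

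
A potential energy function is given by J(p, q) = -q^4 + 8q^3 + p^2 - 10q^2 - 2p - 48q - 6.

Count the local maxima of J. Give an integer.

J separates as a function of p plus a function of q, so ∇J=0 decouples.
∂J/∂p = 2(p - 1) = 0 at p ∈ {1}; ∂J/∂q = -4(q - 4)(q - 3)(q + 1) = 0 at q ∈ {-1, 3, 4}.
The Hessian is diagonal: diag(J_pp, J_qq). Second derivatives: J_pp(1)=2; J_qq(-1)=-80, J_qq(3)=16, J_qq(4)=-20.
Local maxima occur where both diagonal entries negative: none. Count: 0.

0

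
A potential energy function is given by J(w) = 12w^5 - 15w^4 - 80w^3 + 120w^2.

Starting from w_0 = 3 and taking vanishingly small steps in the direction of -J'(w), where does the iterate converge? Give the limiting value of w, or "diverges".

2

J'(w) = 60w(w - 2)(w - 1)(w + 2), so J'(3) = 1800.
Gradient descent moves in the -J' direction, i.e. w is decreasing.
The nearest critical point in that direction is w = 2, where J'' = 480 > 0 (a local minimum). The iterate converges there.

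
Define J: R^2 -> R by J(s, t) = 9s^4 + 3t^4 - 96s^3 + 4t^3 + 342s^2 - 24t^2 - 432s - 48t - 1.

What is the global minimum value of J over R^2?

-290

J(s,t) separates as P(s) + Q(t) − 1, so its minimum is min P + min Q − 1.
P'(s) = 36(s - 4)(s - 3)(s - 1) vanishes at s ∈ {1, 3, 4}; Q'(t) = 12(t - 2)(t + 1)(t + 2) vanishes at t ∈ {-2, -1, 2}.
Local minima of P (where P''>0): P(1)=-177, P(4)=-96. Local minima of Q: Q(-2)=16, Q(2)=-112.
So the global minimum of J is P(1) + Q(2) − 1 = -177 − 112 − 1 = -290, attained at (1, 2).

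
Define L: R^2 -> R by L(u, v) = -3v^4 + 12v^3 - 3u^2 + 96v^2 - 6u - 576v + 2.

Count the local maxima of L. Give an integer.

L separates as a function of u plus a function of v, so ∇L=0 decouples.
∂L/∂u = -6(u + 1) = 0 at u ∈ {-1}; ∂L/∂v = -12(v - 4)(v - 3)(v + 4) = 0 at v ∈ {-4, 3, 4}.
The Hessian is diagonal: diag(L_uu, L_vv). Second derivatives: L_uu(-1)=-6; L_vv(-4)=-672, L_vv(3)=84, L_vv(4)=-96.
Local maxima occur where both diagonal entries negative: (-1, -4), (-1, 4). Count: 2.

2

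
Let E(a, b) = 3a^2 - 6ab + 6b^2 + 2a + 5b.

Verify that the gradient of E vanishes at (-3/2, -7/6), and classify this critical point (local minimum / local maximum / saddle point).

local minimum

∇E = (6a - 6b + 2, -6a + 12b + 5); substituting (-3/2, -7/6) gives ∇E = (0, 0), so (-3/2, -7/6) is indeed a critical point.
The Hessian of E is constant: H = [[6, -6], [-6, 12]].
det(H) = 6·12 − (-6)² = 36.
det(H) > 0 and tr(H) = 18 > 0, so H is positive definite and the point is a local minimum.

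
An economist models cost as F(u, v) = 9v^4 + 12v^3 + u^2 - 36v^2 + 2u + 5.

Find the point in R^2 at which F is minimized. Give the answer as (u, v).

(-1, -2)

F(u,v) separates as P(u) + Q(v) + 5, so its minimum is min P + min Q + 5.
P'(u) = 2u + 2 vanishes at u ∈ {-1}; Q'(v) = 36v(v - 1)(v + 2) vanishes at v ∈ {-2, 0, 1}.
Local minima of P (where P''>0): P(-1)=-1. Local minima of Q: Q(-2)=-96, Q(1)=-15.
So the global minimum of F is P(-1) + Q(-2) + 5 = -1 − 96 + 5 = -92, attained at (-1, -2).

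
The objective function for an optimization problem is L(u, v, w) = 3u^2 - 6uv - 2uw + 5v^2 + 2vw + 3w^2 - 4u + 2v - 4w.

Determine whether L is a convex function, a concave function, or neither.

convex

L is quadratic, so its Hessian is the constant matrix H = [[6, -6, -2], [-6, 10, 2], [-2, 2, 6]].
Leading principal minors: 6, 24, 128.
All positive ⇒ H ≻ 0 ⇒ convex.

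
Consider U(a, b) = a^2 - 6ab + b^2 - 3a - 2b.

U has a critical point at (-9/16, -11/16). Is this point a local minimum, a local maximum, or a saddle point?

saddle point

The Hessian of U is constant: H = [[2, -6], [-6, 2]].
det(H) = 2·2 − (-6)² = -32.
Since det(H) < 0, H is indefinite and the critical point is a saddle point.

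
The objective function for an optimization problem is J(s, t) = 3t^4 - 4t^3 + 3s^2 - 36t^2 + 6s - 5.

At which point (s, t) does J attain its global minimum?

J(s,t) separates as P(s) + Q(t) − 5, so its minimum is min P + min Q − 5.
P'(s) = 6s + 6 vanishes at s ∈ {-1}; Q'(t) = 12t(t - 3)(t + 2) vanishes at t ∈ {-2, 0, 3}.
Local minima of P (where P''>0): P(-1)=-3. Local minima of Q: Q(-2)=-64, Q(3)=-189.
So the global minimum of J is P(-1) + Q(3) − 5 = -3 − 189 − 5 = -197, attained at (-1, 3).

(-1, 3)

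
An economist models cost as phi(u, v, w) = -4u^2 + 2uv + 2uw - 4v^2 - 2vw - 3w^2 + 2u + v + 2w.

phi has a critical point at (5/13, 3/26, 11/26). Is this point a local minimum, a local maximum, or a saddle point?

local maximum

The Hessian is constant: H = [[-8, 2, 2], [2, -8, -2], [2, -2, -6]].
Leading principal minors: Δ₁ = -8, Δ₂ = 60, Δ₃ = -312.
The minors alternate sign starting negative (−, +, −), so H is negative definite: a local maximum.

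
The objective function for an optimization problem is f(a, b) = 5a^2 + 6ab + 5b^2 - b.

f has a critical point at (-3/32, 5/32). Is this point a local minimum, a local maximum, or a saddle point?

The Hessian of f is constant: H = [[10, 6], [6, 10]].
det(H) = 10·10 − 6² = 64.
det(H) > 0 and tr(H) = 20 > 0, so H is positive definite and the point is a local minimum.

local minimum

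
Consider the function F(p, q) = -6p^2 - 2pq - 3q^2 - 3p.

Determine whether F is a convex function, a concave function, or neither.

concave

F is quadratic, so its Hessian is the constant matrix H = [[-12, -2], [-2, -6]].
det(H) = 68, tr(H) = -18.
det(H) > 0 and tr(H) < 0, so H is negative definite everywhere: concave.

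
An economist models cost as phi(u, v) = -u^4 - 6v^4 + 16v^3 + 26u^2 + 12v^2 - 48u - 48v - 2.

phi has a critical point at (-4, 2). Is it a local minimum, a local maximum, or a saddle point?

The mixed partial ∂²phi/∂u∂v is 0, so the Hessian at any point is diag(phi_uu, phi_vv) = diag(4(-3u^2 + 13), 24(-3v^2 + 4v + 1)).
At (-4, 2): H = diag(-140, -72).
Both eigenvalues are negative, so H is negative definite: a local maximum.

local maximum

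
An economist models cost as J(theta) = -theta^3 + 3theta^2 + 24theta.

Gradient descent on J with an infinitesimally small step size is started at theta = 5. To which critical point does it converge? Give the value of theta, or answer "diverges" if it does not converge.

diverges

J'(theta) = -3(theta - 4)(theta + 2), so J'(5) = -21.
Gradient descent moves in the -J' direction, i.e. theta is increasing.
There is no critical point above theta=5, and J' keeps the same sign, so the iterate runs off to +∞.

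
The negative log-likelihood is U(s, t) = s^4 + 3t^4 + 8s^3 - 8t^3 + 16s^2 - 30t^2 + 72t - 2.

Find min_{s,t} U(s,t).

U(s,t) separates as P(s) + Q(t) − 2, so its minimum is min P + min Q − 2.
P'(s) = 4s(s + 2)(s + 4) vanishes at s ∈ {-4, -2, 0}; Q'(t) = 12(t - 3)(t - 1)(t + 2) vanishes at t ∈ {-2, 1, 3}.
Local minima of P (where P''>0): P(-4)=0, P(0)=0. Local minima of Q: Q(-2)=-152, Q(3)=-27.
So the global minimum of U is P(-4) + Q(-2) − 2 = 0 − 152 − 2 = -154, attained at (-4, -2).

-154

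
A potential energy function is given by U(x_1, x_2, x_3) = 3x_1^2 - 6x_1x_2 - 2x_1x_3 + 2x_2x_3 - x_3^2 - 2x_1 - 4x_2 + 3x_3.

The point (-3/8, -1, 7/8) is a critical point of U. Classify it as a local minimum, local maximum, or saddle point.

saddle point

The Hessian is constant: H = [[6, -6, -2], [-6, 0, 2], [-2, 2, -2]].
Leading principal minors: Δ₁ = 6, Δ₂ = -36, Δ₃ = 96.
The minors fit neither the all-positive nor the alternating-sign pattern, so H is indefinite: a saddle point.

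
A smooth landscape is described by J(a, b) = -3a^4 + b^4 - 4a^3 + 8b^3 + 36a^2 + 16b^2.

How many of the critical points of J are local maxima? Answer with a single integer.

2

J separates as a function of a plus a function of b, so ∇J=0 decouples.
∂J/∂a = -12a(a - 2)(a + 3) = 0 at a ∈ {-3, 0, 2}; ∂J/∂b = 4b(b + 2)(b + 4) = 0 at b ∈ {-4, -2, 0}.
The Hessian is diagonal: diag(J_aa, J_bb). Second derivatives: J_aa(-3)=-180, J_aa(0)=72, J_aa(2)=-120; J_bb(-4)=32, J_bb(-2)=-16, J_bb(0)=32.
Local maxima occur where both diagonal entries negative: (-3, -2), (2, -2). Count: 2.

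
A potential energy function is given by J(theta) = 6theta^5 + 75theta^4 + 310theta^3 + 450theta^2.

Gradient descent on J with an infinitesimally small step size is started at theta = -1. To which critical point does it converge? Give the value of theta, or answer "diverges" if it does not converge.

0

J'(theta) = 30theta(theta + 2)(theta + 3)(theta + 5), so J'(-1) = -240.
Gradient descent moves in the -J' direction, i.e. theta is increasing.
The nearest critical point in that direction is theta = 0, where J'' = 900 > 0 (a local minimum). The iterate converges there.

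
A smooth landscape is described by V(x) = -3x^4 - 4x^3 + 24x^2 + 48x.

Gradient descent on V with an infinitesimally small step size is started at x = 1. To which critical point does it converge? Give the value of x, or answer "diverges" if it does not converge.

V'(x) = -12(x - 2)(x + 1)(x + 2), so V'(1) = 72.
Gradient descent moves in the -V' direction, i.e. x is decreasing.
The nearest critical point in that direction is x = -1, where V'' = 36 > 0 (a local minimum). The iterate converges there.

-1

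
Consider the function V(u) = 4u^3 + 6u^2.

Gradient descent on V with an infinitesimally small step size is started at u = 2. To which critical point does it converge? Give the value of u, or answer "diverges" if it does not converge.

0

V'(u) = 12u(u + 1), so V'(2) = 72.
Gradient descent moves in the -V' direction, i.e. u is decreasing.
The nearest critical point in that direction is u = 0, where V'' = 12 > 0 (a local minimum). The iterate converges there.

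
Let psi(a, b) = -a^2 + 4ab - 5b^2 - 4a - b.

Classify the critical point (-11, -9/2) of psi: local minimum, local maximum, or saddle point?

The Hessian of psi is constant: H = [[-2, 4], [4, -10]].
det(H) = (-2)·(-10) − 4² = 4.
det(H) > 0 and tr(H) = -12 < 0, so H is negative definite and the point is a local maximum.

local maximum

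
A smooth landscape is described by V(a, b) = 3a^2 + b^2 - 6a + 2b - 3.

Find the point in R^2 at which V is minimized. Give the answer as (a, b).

V(a,b) separates as P(a) + Q(b) − 3, so its minimum is min P + min Q − 3.
P'(a) = 6a - 6 vanishes at a ∈ {1}; Q'(b) = 2b + 2 vanishes at b ∈ {-1}.
Local minima of P (where P''>0): P(1)=-3. Local minima of Q: Q(-1)=-1.
So the global minimum of V is P(1) + Q(-1) − 3 = -3 − 1 − 3 = -7, attained at (1, -1).

(1, -1)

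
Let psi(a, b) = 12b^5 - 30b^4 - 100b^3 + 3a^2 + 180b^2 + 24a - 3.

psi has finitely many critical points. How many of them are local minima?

2

psi separates as a function of a plus a function of b, so ∇psi=0 decouples.
∂psi/∂a = 6(a + 4) = 0 at a ∈ {-4}; ∂psi/∂b = 60b(b - 3)(b - 1)(b + 2) = 0 at b ∈ {-2, 0, 1, 3}.
The Hessian is diagonal: diag(psi_aa, psi_bb). Second derivatives: psi_aa(-4)=6; psi_bb(-2)=-1800, psi_bb(0)=360, psi_bb(1)=-360, psi_bb(3)=1800.
Local minima occur where both diagonal entries positive: (-4, 0), (-4, 3). Count: 2.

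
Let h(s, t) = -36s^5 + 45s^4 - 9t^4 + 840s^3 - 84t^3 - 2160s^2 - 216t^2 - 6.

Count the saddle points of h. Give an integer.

h separates as a function of s plus a function of t, so ∇h=0 decouples.
∂h/∂s = -180s(s - 3)(s - 2)(s + 4) = 0 at s ∈ {-4, 0, 2, 3}; ∂h/∂t = -36t(t + 3)(t + 4) = 0 at t ∈ {-4, -3, 0}.
The Hessian is diagonal: diag(h_ss, h_tt). Second derivatives: h_ss(-4)=30240, h_ss(0)=-4320, h_ss(2)=2160, h_ss(3)=-3780; h_tt(-4)=-144, h_tt(-3)=108, h_tt(0)=-432.
Saddle points occur where the two diagonal entries have opposite signs: (-4, -4), (-4, 0), (0, -3), (2, -4), (2, 0), (3, -3). Count: 6.

6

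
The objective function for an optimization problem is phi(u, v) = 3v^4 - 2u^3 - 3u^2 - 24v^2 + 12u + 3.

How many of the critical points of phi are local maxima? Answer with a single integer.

phi separates as a function of u plus a function of v, so ∇phi=0 decouples.
∂phi/∂u = -6(u - 1)(u + 2) = 0 at u ∈ {-2, 1}; ∂phi/∂v = 12v(v - 2)(v + 2) = 0 at v ∈ {-2, 0, 2}.
The Hessian is diagonal: diag(phi_uu, phi_vv). Second derivatives: phi_uu(-2)=18, phi_uu(1)=-18; phi_vv(-2)=96, phi_vv(0)=-48, phi_vv(2)=96.
Local maxima occur where both diagonal entries negative: (1, 0). Count: 1.

1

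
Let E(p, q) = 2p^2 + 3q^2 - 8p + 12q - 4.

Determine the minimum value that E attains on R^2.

-24

E(p,q) separates as A(p) + B(q) − 4, so its minimum is min A + min B − 4.
A'(p) = 4p - 8 vanishes at p ∈ {2}; B'(q) = 6q + 12 vanishes at q ∈ {-2}.
Local minima of A (where A''>0): A(2)=-8. Local minima of B: B(-2)=-12.
So the global minimum of E is A(2) + B(-2) − 4 = -8 − 12 − 4 = -24, attained at (2, -2).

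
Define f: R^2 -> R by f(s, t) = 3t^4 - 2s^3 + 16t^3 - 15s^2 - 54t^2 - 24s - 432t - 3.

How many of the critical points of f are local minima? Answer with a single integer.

2

f separates as a function of s plus a function of t, so ∇f=0 decouples.
∂f/∂s = -6(s + 1)(s + 4) = 0 at s ∈ {-4, -1}; ∂f/∂t = 12(t - 3)(t + 3)(t + 4) = 0 at t ∈ {-4, -3, 3}.
The Hessian is diagonal: diag(f_ss, f_tt). Second derivatives: f_ss(-4)=18, f_ss(-1)=-18; f_tt(-4)=84, f_tt(-3)=-72, f_tt(3)=504.
Local minima occur where both diagonal entries positive: (-4, -4), (-4, 3). Count: 2.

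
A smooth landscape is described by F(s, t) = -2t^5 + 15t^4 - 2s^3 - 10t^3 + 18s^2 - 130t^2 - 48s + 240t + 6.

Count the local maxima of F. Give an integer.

2

F separates as a function of s plus a function of t, so ∇F=0 decouples.
∂F/∂s = -6(s - 4)(s - 2) = 0 at s ∈ {2, 4}; ∂F/∂t = -10(t - 4)(t - 3)(t - 1)(t + 2) = 0 at t ∈ {-2, 1, 3, 4}.
The Hessian is diagonal: diag(F_ss, F_tt). Second derivatives: F_ss(2)=12, F_ss(4)=-12; F_tt(-2)=900, F_tt(1)=-180, F_tt(3)=100, F_tt(4)=-180.
Local maxima occur where both diagonal entries negative: (4, 1), (4, 4). Count: 2.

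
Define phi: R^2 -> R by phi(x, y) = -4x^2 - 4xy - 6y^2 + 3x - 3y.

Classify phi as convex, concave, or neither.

phi is quadratic, so its Hessian is the constant matrix H = [[-8, -4], [-4, -12]].
det(H) = 80, tr(H) = -20.
det(H) > 0 and tr(H) < 0, so H is negative definite everywhere: concave.

concave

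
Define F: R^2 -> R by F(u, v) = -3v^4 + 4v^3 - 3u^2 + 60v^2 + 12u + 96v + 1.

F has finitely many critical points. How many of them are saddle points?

F separates as a function of u plus a function of v, so ∇F=0 decouples.
∂F/∂u = -6(u - 2) = 0 at u ∈ {2}; ∂F/∂v = -12(v - 4)(v + 1)(v + 2) = 0 at v ∈ {-2, -1, 4}.
The Hessian is diagonal: diag(F_uu, F_vv). Second derivatives: F_uu(2)=-6; F_vv(-2)=-72, F_vv(-1)=60, F_vv(4)=-360.
Saddle points occur where the two diagonal entries have opposite signs: (2, -1). Count: 1.

1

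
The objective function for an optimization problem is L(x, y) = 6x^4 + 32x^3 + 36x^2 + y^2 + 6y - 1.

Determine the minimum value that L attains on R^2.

L(x,y) separates as P(x) + Q(y) − 1, so its minimum is min P + min Q − 1.
P'(x) = 24x(x + 1)(x + 3) vanishes at x ∈ {-3, -1, 0}; Q'(y) = 2y + 6 vanishes at y ∈ {-3}.
Local minima of P (where P''>0): P(-3)=-54, P(0)=0. Local minima of Q: Q(-3)=-9.
So the global minimum of L is P(-3) + Q(-3) − 1 = -54 − 9 − 1 = -64, attained at (-3, -3).

-64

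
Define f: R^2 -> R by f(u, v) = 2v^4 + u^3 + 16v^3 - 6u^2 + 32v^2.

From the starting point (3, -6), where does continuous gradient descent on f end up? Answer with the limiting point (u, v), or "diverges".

f is separable, so gradient descent decouples: u follows -∂f/∂u, v follows -∂f/∂v.
∂f/∂u = 3u(u - 4); at u=3 this is -9, so u increases.
∂f/∂v = 8v(v + 2)(v + 4); at v=-6 this is -384, so v increases.
u converges to its nearest critical value 4 (a local min of the u-part); v converges to -4. The iterate converges to (4, -4).

(4, -4)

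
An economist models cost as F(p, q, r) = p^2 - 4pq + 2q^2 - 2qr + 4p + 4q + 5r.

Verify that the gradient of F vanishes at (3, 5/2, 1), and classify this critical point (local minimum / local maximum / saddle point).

∇F = (2p - 4q + 4, -4p + 4q - 2r + 4, -2q + 5); substituting (3, 5/2, 1) gives ∇F = (0, 0, 0), so (3, 5/2, 1) is indeed a critical point.
The Hessian is constant: H = [[2, -4, 0], [-4, 4, -2], [0, -2, 0]].
Leading principal minors: Δ₁ = 2, Δ₂ = -8, Δ₃ = -8.
The minors fit neither the all-positive nor the alternating-sign pattern, so H is indefinite: a saddle point.

saddle point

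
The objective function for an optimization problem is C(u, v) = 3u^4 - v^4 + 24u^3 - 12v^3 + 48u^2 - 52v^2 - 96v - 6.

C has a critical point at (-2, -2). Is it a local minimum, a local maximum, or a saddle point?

local maximum

The mixed partial ∂²C/∂u∂v is 0, so the Hessian at any point is diag(C_uu, C_vv) = diag(12(3u^2 + 12u + 8), -4(3v^2 + 18v + 26)).
At (-2, -2): H = diag(-48, -8).
Both eigenvalues are negative, so H is negative definite: a local maximum.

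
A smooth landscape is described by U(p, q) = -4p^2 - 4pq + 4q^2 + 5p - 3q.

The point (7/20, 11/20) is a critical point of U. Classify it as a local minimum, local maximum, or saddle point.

The Hessian of U is constant: H = [[-8, -4], [-4, 8]].
det(H) = (-8)·8 − (-4)² = -80.
Since det(H) < 0, H is indefinite and the critical point is a saddle point.

saddle point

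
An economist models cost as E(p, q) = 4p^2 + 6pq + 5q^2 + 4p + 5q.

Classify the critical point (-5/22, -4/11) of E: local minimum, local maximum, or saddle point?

The Hessian of E is constant: H = [[8, 6], [6, 10]].
det(H) = 8·10 − 6² = 44.
det(H) > 0 and tr(H) = 18 > 0, so H is positive definite and the point is a local minimum.

local minimum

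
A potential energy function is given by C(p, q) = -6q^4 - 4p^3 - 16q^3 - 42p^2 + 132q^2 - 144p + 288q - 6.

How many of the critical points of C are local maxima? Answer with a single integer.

2

C separates as a function of p plus a function of q, so ∇C=0 decouples.
∂C/∂p = -12(p + 3)(p + 4) = 0 at p ∈ {-4, -3}; ∂C/∂q = -24(q - 3)(q + 1)(q + 4) = 0 at q ∈ {-4, -1, 3}.
The Hessian is diagonal: diag(C_pp, C_qq). Second derivatives: C_pp(-4)=12, C_pp(-3)=-12; C_qq(-4)=-504, C_qq(-1)=288, C_qq(3)=-672.
Local maxima occur where both diagonal entries negative: (-3, -4), (-3, 3). Count: 2.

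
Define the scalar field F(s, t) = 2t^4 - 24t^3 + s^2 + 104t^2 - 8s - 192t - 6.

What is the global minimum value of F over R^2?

-150

F(s,t) separates as P(s) + Q(t) − 6, so its minimum is min P + min Q − 6.
P'(s) = 2s - 8 vanishes at s ∈ {4}; Q'(t) = 8(t - 4)(t - 3)(t - 2) vanishes at t ∈ {2, 3, 4}.
Local minima of P (where P''>0): P(4)=-16. Local minima of Q: Q(2)=-128, Q(4)=-128.
So the global minimum of F is P(4) + Q(2) − 6 = -16 − 128 − 6 = -150, attained at (4, 2).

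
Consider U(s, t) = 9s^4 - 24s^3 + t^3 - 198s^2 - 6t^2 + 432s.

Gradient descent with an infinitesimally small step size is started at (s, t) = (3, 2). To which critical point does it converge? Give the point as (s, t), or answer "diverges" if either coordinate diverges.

(4, 4)

U is separable, so gradient descent decouples: s follows -∂U/∂s, t follows -∂U/∂t.
∂U/∂s = 36(s - 4)(s - 1)(s + 3); at s=3 this is -432, so s increases.
∂U/∂t = 3t(t - 4); at t=2 this is -12, so t increases.
s converges to its nearest critical value 4 (a local min of the s-part); t converges to 4. The iterate converges to (4, 4).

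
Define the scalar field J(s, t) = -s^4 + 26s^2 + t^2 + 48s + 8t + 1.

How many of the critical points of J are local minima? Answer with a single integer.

J separates as a function of s plus a function of t, so ∇J=0 decouples.
∂J/∂s = -4(s - 4)(s + 1)(s + 3) = 0 at s ∈ {-3, -1, 4}; ∂J/∂t = 2(t + 4) = 0 at t ∈ {-4}.
The Hessian is diagonal: diag(J_ss, J_tt). Second derivatives: J_ss(-3)=-56, J_ss(-1)=40, J_ss(4)=-140; J_tt(-4)=2.
Local minima occur where both diagonal entries positive: (-1, -4). Count: 1.

1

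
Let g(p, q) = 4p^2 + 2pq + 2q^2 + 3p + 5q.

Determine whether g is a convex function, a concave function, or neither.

g is quadratic, so its Hessian is the constant matrix H = [[8, 2], [2, 4]].
det(H) = 28, tr(H) = 12.
det(H) > 0 and tr(H) > 0, so H is positive definite everywhere: convex.

convex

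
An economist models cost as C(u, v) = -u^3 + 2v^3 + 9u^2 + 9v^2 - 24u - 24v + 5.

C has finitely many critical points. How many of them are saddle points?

C separates as a function of u plus a function of v, so ∇C=0 decouples.
∂C/∂u = -3(u - 4)(u - 2) = 0 at u ∈ {2, 4}; ∂C/∂v = 6(v - 1)(v + 4) = 0 at v ∈ {-4, 1}.
The Hessian is diagonal: diag(C_uu, C_vv). Second derivatives: C_uu(2)=6, C_uu(4)=-6; C_vv(-4)=-30, C_vv(1)=30.
Saddle points occur where the two diagonal entries have opposite signs: (2, -4), (4, 1). Count: 2.

2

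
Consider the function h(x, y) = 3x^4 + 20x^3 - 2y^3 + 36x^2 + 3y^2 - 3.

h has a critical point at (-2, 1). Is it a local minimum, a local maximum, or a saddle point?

The mixed partial ∂²h/∂x∂y is 0, so the Hessian at any point is diag(h_xx, h_yy) = diag(12(3x^2 + 10x + 6), 6(-2y + 1)).
At (-2, 1): H = diag(-24, -6).
Both eigenvalues are negative, so H is negative definite: a local maximum.

local maximum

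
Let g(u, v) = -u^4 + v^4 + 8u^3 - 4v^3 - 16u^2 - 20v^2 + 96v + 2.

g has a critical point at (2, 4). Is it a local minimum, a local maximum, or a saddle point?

local minimum

The mixed partial ∂²g/∂u∂v is 0, so the Hessian at any point is diag(g_uu, g_vv) = diag(4(-3u^2 + 12u - 8), 4(3v^2 - 6v - 10)).
At (2, 4): H = diag(16, 56).
Both eigenvalues are positive, so H is positive definite: a local minimum.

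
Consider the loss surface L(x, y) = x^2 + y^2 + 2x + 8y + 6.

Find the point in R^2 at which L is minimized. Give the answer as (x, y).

(-1, -4)

L(x,y) separates as P(x) + Q(y) + 6, so its minimum is min P + min Q + 6.
P'(x) = 2x + 2 vanishes at x ∈ {-1}; Q'(y) = 2y + 8 vanishes at y ∈ {-4}.
Local minima of P (where P''>0): P(-1)=-1. Local minima of Q: Q(-4)=-16.
So the global minimum of L is P(-1) + Q(-4) + 6 = -1 − 16 + 6 = -11, attained at (-1, -4).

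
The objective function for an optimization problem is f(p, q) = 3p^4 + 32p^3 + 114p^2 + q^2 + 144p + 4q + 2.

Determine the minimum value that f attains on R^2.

f(p,q) separates as A(p) + B(q) + 2, so its minimum is min A + min B + 2.
A'(p) = 12(p + 1)(p + 3)(p + 4) vanishes at p ∈ {-4, -3, -1}; B'(q) = 2q + 4 vanishes at q ∈ {-2}.
Local minima of A (where A''>0): A(-4)=-32, A(-1)=-59. Local minima of B: B(-2)=-4.
So the global minimum of f is A(-1) + B(-2) + 2 = -59 − 4 + 2 = -61, attained at (-1, -2).

-61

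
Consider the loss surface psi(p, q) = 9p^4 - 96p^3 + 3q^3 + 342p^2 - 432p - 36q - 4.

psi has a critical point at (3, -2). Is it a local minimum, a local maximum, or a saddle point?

The mixed partial ∂²psi/∂p∂q is 0, so the Hessian at any point is diag(psi_pp, psi_qq) = diag(36(3p^2 - 16p + 19), 18q).
At (3, -2): H = diag(-72, -36).
Both eigenvalues are negative, so H is negative definite: a local maximum.

local maximum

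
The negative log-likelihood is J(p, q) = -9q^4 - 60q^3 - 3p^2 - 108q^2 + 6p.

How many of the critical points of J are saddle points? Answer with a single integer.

1

J separates as a function of p plus a function of q, so ∇J=0 decouples.
∂J/∂p = -6(p - 1) = 0 at p ∈ {1}; ∂J/∂q = -36q(q + 2)(q + 3) = 0 at q ∈ {-3, -2, 0}.
The Hessian is diagonal: diag(J_pp, J_qq). Second derivatives: J_pp(1)=-6; J_qq(-3)=-108, J_qq(-2)=72, J_qq(0)=-216.
Saddle points occur where the two diagonal entries have opposite signs: (1, -2). Count: 1.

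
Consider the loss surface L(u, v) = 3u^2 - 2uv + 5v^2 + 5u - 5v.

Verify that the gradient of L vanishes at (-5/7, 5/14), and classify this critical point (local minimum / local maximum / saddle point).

local minimum

∇L = (6u - 2v + 5, -2u + 10v - 5); substituting (-5/7, 5/14) gives ∇L = (0, 0), so (-5/7, 5/14) is indeed a critical point.
The Hessian of L is constant: H = [[6, -2], [-2, 10]].
det(H) = 6·10 − (-2)² = 56.
det(H) > 0 and tr(H) = 16 > 0, so H is positive definite and the point is a local minimum.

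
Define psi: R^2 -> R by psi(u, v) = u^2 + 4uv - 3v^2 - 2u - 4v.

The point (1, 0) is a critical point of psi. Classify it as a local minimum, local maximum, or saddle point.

saddle point

The Hessian of psi is constant: H = [[2, 4], [4, -6]].
det(H) = 2·(-6) − 4² = -28.
Since det(H) < 0, H is indefinite and the critical point is a saddle point.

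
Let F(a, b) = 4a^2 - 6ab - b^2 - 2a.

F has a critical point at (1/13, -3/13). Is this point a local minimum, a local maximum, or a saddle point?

The Hessian of F is constant: H = [[8, -6], [-6, -2]].
det(H) = 8·(-2) − (-6)² = -52.
Since det(H) < 0, H is indefinite and the critical point is a saddle point.

saddle point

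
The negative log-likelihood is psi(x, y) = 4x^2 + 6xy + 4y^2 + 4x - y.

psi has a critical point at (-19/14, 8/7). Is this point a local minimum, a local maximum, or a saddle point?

local minimum

The Hessian of psi is constant: H = [[8, 6], [6, 8]].
det(H) = 8·8 − 6² = 28.
det(H) > 0 and tr(H) = 16 > 0, so H is positive definite and the point is a local minimum.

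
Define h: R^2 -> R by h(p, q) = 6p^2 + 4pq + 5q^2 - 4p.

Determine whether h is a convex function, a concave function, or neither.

h is quadratic, so its Hessian is the constant matrix H = [[12, 4], [4, 10]].
det(H) = 104, tr(H) = 22.
det(H) > 0 and tr(H) > 0, so H is positive definite everywhere: convex.

convex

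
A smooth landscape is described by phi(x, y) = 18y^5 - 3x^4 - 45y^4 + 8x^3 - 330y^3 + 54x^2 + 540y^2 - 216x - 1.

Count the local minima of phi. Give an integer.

phi separates as a function of x plus a function of y, so ∇phi=0 decouples.
∂phi/∂x = -12(x - 3)(x - 2)(x + 3) = 0 at x ∈ {-3, 2, 3}; ∂phi/∂y = 90y(y - 4)(y - 1)(y + 3) = 0 at y ∈ {-3, 0, 1, 4}.
The Hessian is diagonal: diag(phi_xx, phi_yy). Second derivatives: phi_xx(-3)=-360, phi_xx(2)=60, phi_xx(3)=-72; phi_yy(-3)=-7560, phi_yy(0)=1080, phi_yy(1)=-1080, phi_yy(4)=7560.
Local minima occur where both diagonal entries positive: (2, 0), (2, 4). Count: 2.

2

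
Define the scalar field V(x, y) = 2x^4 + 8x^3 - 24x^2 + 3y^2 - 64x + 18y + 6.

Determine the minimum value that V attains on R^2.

V(x,y) separates as P(x) + Q(y) + 6, so its minimum is min P + min Q + 6.
P'(x) = 8(x - 2)(x + 1)(x + 4) vanishes at x ∈ {-4, -1, 2}; Q'(y) = 6y + 18 vanishes at y ∈ {-3}.
Local minima of P (where P''>0): P(-4)=-128, P(2)=-128. Local minima of Q: Q(-3)=-27.
So the global minimum of V is P(-4) + Q(-3) + 6 = -128 − 27 + 6 = -149, attained at (-4, -3).

-149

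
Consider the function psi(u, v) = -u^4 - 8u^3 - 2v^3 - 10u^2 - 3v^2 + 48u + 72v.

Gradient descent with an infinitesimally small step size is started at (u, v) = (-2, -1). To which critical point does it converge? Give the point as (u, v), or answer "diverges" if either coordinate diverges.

(-3, -4)

psi is separable, so gradient descent decouples: u follows -∂psi/∂u, v follows -∂psi/∂v.
∂psi/∂u = -4(u - 1)(u + 3)(u + 4); at u=-2 this is 24, so u decreases.
∂psi/∂v = -6(v - 3)(v + 4); at v=-1 this is 72, so v decreases.
u converges to its nearest critical value -3 (a local min of the u-part); v converges to -4. The iterate converges to (-3, -4).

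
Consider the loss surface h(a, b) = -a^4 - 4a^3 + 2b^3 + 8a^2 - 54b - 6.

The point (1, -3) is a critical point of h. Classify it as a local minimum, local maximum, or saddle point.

local maximum

The mixed partial ∂²h/∂a∂b is 0, so the Hessian at any point is diag(h_aa, h_bb) = diag(4(-3a^2 - 6a + 4), 12b).
At (1, -3): H = diag(-20, -36).
Both eigenvalues are negative, so H is negative definite: a local maximum.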